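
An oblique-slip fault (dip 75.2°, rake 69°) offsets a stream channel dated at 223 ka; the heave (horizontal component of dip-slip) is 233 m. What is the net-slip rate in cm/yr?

dip-slip = heave / cos(dip) = 233 / cos(75.2°) = 912.1 m
net slip = dip-slip / sin(rake) = 912.1 / sin(69°) = 977 m
rate = 977 m / 223 ka = 0.00438 m/yr = 0.438 cm/yr

0.438 cm/yr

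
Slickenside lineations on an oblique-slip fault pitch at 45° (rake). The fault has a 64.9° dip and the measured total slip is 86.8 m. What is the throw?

55.6 m

dip-slip = net slip × sin(rake) = 86.8 m × sin(45°) = 61.38 m
throw = dip-slip × sin(dip) = 61.38 × sin(64.9°) = 55.6 m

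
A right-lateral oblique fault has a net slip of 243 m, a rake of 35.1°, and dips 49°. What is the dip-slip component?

dip-slip = net slip × sin(rake) = 243 m × sin(35.1°) = 140 m

140 m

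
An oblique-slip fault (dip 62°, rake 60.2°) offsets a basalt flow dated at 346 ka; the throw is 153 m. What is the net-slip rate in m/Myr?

577 m/Myr

dip-slip = throw / sin(dip) = 153 / sin(62°) = 173.3 m
net slip = dip-slip / sin(rake) = 173.3 / sin(60.2°) = 199.7 m
rate = 199.7 m / 346 ka = 0.000577 m/yr = 577 m/Myr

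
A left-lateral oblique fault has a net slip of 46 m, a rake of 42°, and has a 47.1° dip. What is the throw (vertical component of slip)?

22.5 m

dip-slip = net slip × sin(rake) = 46 m × sin(42°) = 30.78 m
throw = dip-slip × sin(dip) = 30.78 × sin(47.1°) = 22.5 m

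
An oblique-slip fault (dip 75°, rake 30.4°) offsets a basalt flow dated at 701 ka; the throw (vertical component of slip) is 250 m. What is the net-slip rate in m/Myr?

dip-slip = throw / sin(dip) = 250 / sin(75°) = 258.8 m
net slip = dip-slip / sin(rake) = 258.8 / sin(30.4°) = 511.5 m
rate = 511.5 m / 701 ka = 0.000730 m/yr = 730 m/Myr

730 m/Myr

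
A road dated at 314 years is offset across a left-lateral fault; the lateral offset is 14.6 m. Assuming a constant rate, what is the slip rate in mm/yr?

46.5 mm/yr

rate = 14.6 m / 314 years = 0.0465 m/yr = 46.5 mm/yr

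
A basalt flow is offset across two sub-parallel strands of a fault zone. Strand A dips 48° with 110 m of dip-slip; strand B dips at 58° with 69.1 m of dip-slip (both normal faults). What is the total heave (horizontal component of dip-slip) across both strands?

110 m

heave_A = 110 × cos(48°) = 73.60 m
heave_B = 69.1 × cos(58°) = 36.62 m
total = 73.60 + 36.62 = 110 m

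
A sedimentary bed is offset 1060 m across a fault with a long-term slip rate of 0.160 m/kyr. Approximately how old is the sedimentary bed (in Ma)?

age = offset / rate = 1060 m / (0.160 m/kyr) = 6.62e+06 yr = 6.62 Ma

6.62 Ma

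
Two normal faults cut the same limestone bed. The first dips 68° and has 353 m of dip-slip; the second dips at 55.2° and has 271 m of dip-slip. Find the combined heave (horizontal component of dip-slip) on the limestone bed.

heave_A = 353 × cos(68°) = 132.2 m
heave_B = 271 × cos(55.2°) = 154.7 m
total = 132.2 + 154.7 = 287 m

287 m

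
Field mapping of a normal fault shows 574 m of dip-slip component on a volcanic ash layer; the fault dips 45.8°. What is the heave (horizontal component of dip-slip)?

heave = dip-slip × cos(dip) = 574 m × cos(45.8°) = 400 m

400 m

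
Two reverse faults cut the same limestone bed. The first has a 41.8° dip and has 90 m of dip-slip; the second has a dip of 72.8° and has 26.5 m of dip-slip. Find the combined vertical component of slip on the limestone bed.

throw_A = 90 × sin(41.8°) = 59.99 m
throw_B = 26.5 × sin(72.8°) = 25.31 m
total = 59.99 + 25.31 = 85.3 m

85.3 m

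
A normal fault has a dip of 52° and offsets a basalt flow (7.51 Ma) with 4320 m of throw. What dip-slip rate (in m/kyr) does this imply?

0.730 m/kyr

dip-slip = throw / sin(dip) = 4320 m / sin(52°) = 5482 m
rate = 5482 m / 7.51 Ma = 0.000730 m/yr = 0.730 m/kyr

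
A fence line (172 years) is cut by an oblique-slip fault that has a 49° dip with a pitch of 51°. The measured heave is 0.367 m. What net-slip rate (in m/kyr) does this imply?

dip-slip = heave / cos(dip) = 0.367 / cos(49°) = 0.5594 m
net slip = dip-slip / sin(rake) = 0.5594 / sin(51°) = 0.7198 m
rate = 0.7198 m / 172 years = 0.00418 m/yr = 4.18 m/kyr

4.18 m/kyr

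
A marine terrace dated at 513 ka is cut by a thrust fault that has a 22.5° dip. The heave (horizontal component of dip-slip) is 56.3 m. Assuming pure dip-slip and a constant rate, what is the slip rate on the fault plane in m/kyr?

dip-slip = heave / cos(dip) = 56.3 m / cos(22.5°) = 60.94 m
rate = 60.94 m / 513 ka = 0.000119 m/yr = 0.119 m/kyr

0.119 m/kyr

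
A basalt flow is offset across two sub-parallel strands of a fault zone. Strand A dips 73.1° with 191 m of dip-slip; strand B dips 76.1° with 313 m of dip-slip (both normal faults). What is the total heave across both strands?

131 m

heave_A = 191 × cos(73.1°) = 55.52 m
heave_B = 313 × cos(76.1°) = 75.19 m
total = 55.52 + 75.19 = 131 m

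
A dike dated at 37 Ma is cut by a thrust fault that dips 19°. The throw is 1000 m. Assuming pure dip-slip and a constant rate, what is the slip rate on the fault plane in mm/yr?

dip-slip = throw / sin(dip) = 1000 m / sin(19°) = 3072 m
rate = 3072 m / 37 Ma = 0.0000830 m/yr = 0.0830 mm/yr

0.0830 mm/yr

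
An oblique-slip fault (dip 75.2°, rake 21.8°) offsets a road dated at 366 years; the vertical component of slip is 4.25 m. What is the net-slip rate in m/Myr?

dip-slip = throw / sin(dip) = 4.25 / sin(75.2°) = 4.396 m
net slip = dip-slip / sin(rake) = 4.396 / sin(21.8°) = 11.84 m
rate = 11.84 m / 366 years = 0.0323 m/yr = 32300 m/Myr

32300 m/Myr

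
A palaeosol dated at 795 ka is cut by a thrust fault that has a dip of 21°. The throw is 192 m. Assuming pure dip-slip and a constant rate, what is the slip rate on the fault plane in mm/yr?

0.674 mm/yr

dip-slip = throw / sin(dip) = 192 m / sin(21°) = 535.8 m
rate = 535.8 m / 795 ka = 0.000674 m/yr = 0.674 mm/yr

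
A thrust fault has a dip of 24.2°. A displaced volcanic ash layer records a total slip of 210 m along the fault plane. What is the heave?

192 m

heave = dip-slip × cos(dip) = 210 m × cos(24.2°) = 192 m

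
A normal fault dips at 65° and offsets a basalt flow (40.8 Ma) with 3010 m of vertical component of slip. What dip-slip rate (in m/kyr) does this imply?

0.0814 m/kyr

dip-slip = throw / sin(dip) = 3010 m / sin(65°) = 3321 m
rate = 3321 m / 40.8 Ma = 0.0000814 m/yr = 0.0814 m/kyr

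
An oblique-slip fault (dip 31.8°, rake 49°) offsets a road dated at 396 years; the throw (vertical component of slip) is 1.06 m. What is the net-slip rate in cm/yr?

dip-slip = throw / sin(dip) = 1.06 / sin(31.8°) = 2.012 m
net slip = dip-slip / sin(rake) = 2.012 / sin(49°) = 2.665 m
rate = 2.665 m / 396 years = 0.00673 m/yr = 0.673 cm/yr

0.673 cm/yr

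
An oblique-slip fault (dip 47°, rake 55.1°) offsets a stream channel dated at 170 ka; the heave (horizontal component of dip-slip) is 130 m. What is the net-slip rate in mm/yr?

1.37 mm/yr

dip-slip = heave / cos(dip) = 130 / cos(47°) = 190.6 m
net slip = dip-slip / sin(rake) = 190.6 / sin(55.1°) = 232.4 m
rate = 232.4 m / 170 ka = 0.00137 m/yr = 1.37 mm/yr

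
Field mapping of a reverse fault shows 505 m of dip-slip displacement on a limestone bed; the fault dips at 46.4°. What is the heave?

heave = dip-slip × cos(dip) = 505 m × cos(46.4°) = 348 m

348 m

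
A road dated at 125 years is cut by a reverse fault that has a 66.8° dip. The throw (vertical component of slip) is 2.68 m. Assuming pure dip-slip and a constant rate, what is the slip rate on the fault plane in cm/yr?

2.33 cm/yr

dip-slip = throw / sin(dip) = 2.68 m / sin(66.8°) = 2.916 m
rate = 2.916 m / 125 years = 0.0233 m/yr = 2.33 cm/yr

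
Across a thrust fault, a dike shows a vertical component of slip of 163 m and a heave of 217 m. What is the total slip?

net slip = √(throw² + heave²) = √(163² + 217²) = 271 m

271 m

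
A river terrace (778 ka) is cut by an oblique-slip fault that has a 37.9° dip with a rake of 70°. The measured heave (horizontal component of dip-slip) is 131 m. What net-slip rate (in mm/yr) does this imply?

dip-slip = heave / cos(dip) = 131 / cos(37.9°) = 166 m
net slip = dip-slip / sin(rake) = 166 / sin(70°) = 176.7 m
rate = 176.7 m / 778 ka = 0.000227 m/yr = 0.227 mm/yr

0.227 mm/yr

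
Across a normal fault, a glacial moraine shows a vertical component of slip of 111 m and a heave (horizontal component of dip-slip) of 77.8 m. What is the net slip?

136 m

net slip = √(throw² + heave²) = √(111² + 77.8²) = 136 m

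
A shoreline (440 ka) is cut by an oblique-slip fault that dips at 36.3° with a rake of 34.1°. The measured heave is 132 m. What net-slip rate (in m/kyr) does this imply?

dip-slip = heave / cos(dip) = 132 / cos(36.3°) = 163.8 m
net slip = dip-slip / sin(rake) = 163.8 / sin(34.1°) = 292.1 m
rate = 292.1 m / 440 ka = 0.000664 m/yr = 0.664 m/kyr

0.664 m/kyr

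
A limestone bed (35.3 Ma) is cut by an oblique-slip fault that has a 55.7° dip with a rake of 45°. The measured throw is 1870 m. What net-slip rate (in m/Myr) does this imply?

90.7 m/Myr

dip-slip = throw / sin(dip) = 1870 / sin(55.7°) = 2264 m
net slip = dip-slip / sin(rake) = 2264 / sin(45°) = 3201 m
rate = 3201 m / 35.3 Ma = 0.0000907 m/yr = 90.7 m/Myr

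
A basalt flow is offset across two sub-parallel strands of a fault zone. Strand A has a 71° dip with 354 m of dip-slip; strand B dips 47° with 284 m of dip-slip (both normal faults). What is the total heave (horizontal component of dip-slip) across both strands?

309 m

heave_A = 354 × cos(71°) = 115.3 m
heave_B = 284 × cos(47°) = 193.7 m
total = 115.3 + 193.7 = 309 m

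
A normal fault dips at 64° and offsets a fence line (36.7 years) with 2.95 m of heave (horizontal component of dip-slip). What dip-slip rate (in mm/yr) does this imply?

183 mm/yr

dip-slip = heave / cos(dip) = 2.95 m / cos(64°) = 6.729 m
rate = 6.729 m / 36.7 years = 0.183 m/yr = 183 mm/yr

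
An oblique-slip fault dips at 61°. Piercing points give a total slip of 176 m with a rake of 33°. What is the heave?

46.5 m

dip-slip = net slip × sin(rake) = 176 m × sin(33°) = 95.86 m
heave = dip-slip × cos(dip) = 95.86 × cos(61°) = 46.5 m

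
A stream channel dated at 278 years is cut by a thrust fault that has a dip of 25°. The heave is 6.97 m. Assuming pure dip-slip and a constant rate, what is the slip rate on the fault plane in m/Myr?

27700 m/Myr

dip-slip = heave / cos(dip) = 6.97 m / cos(25°) = 7.691 m
rate = 7.691 m / 278 years = 0.0277 m/yr = 27700 m/Myr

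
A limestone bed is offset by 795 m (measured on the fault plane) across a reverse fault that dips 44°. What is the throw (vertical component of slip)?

throw = dip-slip × sin(dip) = 795 m × sin(44°) = 552 m

552 m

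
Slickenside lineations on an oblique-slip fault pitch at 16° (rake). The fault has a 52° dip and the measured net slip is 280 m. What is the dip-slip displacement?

dip-slip = net slip × sin(rake) = 280 m × sin(16°) = 77.2 m

77.2 m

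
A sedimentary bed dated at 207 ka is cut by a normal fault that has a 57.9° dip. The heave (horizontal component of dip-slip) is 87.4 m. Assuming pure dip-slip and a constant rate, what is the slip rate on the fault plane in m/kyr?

dip-slip = heave / cos(dip) = 87.4 m / cos(57.9°) = 164.5 m
rate = 164.5 m / 207 ka = 0.000795 m/yr = 0.795 m/kyr

0.795 m/kyr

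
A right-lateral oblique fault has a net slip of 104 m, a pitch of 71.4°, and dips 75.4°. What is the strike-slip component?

strike-slip = net slip × cos(rake) = 104 m × cos(71.4°) = 33.2 m

33.2 m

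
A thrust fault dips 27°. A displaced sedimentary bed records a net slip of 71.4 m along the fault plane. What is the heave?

heave = dip-slip × cos(dip) = 71.4 m × cos(27°) = 63.6 m

63.6 m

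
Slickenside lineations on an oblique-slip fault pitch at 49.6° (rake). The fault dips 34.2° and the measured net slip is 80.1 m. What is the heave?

dip-slip = net slip × sin(rake) = 80.1 m × sin(49.6°) = 61 m
heave = dip-slip × cos(dip) = 61 × cos(34.2°) = 50.5 m

50.5 m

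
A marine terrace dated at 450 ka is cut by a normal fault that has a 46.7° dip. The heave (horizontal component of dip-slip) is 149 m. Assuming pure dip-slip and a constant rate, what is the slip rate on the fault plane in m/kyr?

0.483 m/kyr

dip-slip = heave / cos(dip) = 149 m / cos(46.7°) = 217.3 m
rate = 217.3 m / 450 ka = 0.000483 m/yr = 0.483 m/kyr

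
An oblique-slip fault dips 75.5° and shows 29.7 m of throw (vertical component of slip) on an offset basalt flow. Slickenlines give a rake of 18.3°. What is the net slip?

97.7 m

dip-slip = throw / sin(dip) = 29.7 / sin(75.5°) = 30.68 m
net slip = dip-slip / sin(rake) = 30.68 / sin(18.3°) = 97.7 m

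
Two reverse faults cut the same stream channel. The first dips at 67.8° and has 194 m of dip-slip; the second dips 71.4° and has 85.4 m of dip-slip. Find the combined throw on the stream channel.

throw_A = 194 × sin(67.8°) = 179.6 m
throw_B = 85.4 × sin(71.4°) = 80.94 m
total = 179.6 + 80.94 = 261 m

261 m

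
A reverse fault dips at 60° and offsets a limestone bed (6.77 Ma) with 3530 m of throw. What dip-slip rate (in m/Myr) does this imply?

602 m/Myr

dip-slip = throw / sin(dip) = 3530 m / sin(60°) = 4076 m
rate = 4076 m / 6.77 Ma = 0.000602 m/yr = 602 m/Myr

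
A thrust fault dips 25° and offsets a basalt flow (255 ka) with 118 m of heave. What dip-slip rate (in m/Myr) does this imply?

511 m/Myr

dip-slip = heave / cos(dip) = 118 m / cos(25°) = 130.2 m
rate = 130.2 m / 255 ka = 0.000511 m/yr = 511 m/Myr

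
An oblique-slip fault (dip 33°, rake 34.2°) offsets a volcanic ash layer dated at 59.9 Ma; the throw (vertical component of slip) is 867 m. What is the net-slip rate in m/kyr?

0.0473 m/kyr

dip-slip = throw / sin(dip) = 867 / sin(33°) = 1592 m
net slip = dip-slip / sin(rake) = 1592 / sin(34.2°) = 2832 m
rate = 2832 m / 59.9 Ma = 0.0000473 m/yr = 0.0473 m/kyr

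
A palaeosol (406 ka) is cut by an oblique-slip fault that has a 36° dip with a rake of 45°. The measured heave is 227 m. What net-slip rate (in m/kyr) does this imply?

dip-slip = heave / cos(dip) = 227 / cos(36°) = 280.6 m
net slip = dip-slip / sin(rake) = 280.6 / sin(45°) = 396.8 m
rate = 396.8 m / 406 ka = 0.000977 m/yr = 0.977 m/kyr

0.977 m/kyr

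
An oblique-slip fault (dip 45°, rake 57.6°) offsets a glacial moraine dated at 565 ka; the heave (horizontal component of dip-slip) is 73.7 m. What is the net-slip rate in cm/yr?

dip-slip = heave / cos(dip) = 73.7 / cos(45°) = 104.2 m
net slip = dip-slip / sin(rake) = 104.2 / sin(57.6°) = 123.4 m
rate = 123.4 m / 565 ka = 0.000218 m/yr = 0.0218 cm/yr

0.0218 cm/yr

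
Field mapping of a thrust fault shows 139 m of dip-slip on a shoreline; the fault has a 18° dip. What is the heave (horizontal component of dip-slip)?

heave = dip-slip × cos(dip) = 139 m × cos(18°) = 132 m

132 m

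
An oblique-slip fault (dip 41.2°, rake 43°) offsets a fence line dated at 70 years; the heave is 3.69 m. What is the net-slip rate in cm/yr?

dip-slip = heave / cos(dip) = 3.69 / cos(41.2°) = 4.904 m
net slip = dip-slip / sin(rake) = 4.904 / sin(43°) = 7.191 m
rate = 7.191 m / 70 years = 0.103 m/yr = 10.3 cm/yr

10.3 cm/yr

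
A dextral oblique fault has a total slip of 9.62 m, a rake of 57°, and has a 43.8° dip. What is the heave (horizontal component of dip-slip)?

5.82 m

dip-slip = net slip × sin(rake) = 9.62 m × sin(57°) = 8.068 m
heave = dip-slip × cos(dip) = 8.068 × cos(43.8°) = 5.82 m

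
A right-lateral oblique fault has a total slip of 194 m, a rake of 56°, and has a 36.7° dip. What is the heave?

129 m

dip-slip = net slip × sin(rake) = 194 m × sin(56°) = 160.8 m
heave = dip-slip × cos(dip) = 160.8 × cos(36.7°) = 129 m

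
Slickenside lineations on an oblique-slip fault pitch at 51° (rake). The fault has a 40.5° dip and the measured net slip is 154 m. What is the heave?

91 m

dip-slip = net slip × sin(rake) = 154 m × sin(51°) = 119.7 m
heave = dip-slip × cos(dip) = 119.7 × cos(40.5°) = 91 m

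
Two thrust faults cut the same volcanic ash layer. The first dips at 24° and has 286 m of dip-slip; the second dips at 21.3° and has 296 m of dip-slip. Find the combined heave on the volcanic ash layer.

heave_A = 286 × cos(24°) = 261.3 m
heave_B = 296 × cos(21.3°) = 275.8 m
total = 261.3 + 275.8 = 537 m

537 m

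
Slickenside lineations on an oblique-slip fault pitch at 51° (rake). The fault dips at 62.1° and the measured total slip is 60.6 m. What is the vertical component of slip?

dip-slip = net slip × sin(rake) = 60.6 m × sin(51°) = 47.10 m
throw = dip-slip × sin(dip) = 47.10 × sin(62.1°) = 41.6 m

41.6 m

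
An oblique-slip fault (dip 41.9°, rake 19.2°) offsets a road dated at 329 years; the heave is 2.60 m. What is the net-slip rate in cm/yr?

dip-slip = heave / cos(dip) = 2.60 / cos(41.9°) = 3.493 m
net slip = dip-slip / sin(rake) = 3.493 / sin(19.2°) = 10.62 m
rate = 10.62 m / 329 years = 0.0323 m/yr = 3.23 cm/yr

3.23 cm/yr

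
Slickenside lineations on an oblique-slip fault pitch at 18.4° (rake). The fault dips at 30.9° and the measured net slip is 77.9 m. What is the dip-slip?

dip-slip = net slip × sin(rake) = 77.9 m × sin(18.4°) = 24.6 m

24.6 m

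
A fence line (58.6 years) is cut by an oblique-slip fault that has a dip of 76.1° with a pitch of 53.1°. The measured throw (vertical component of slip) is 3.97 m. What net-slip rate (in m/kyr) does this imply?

dip-slip = throw / sin(dip) = 3.97 / sin(76.1°) = 4.090 m
net slip = dip-slip / sin(rake) = 4.090 / sin(53.1°) = 5.114 m
rate = 5.114 m / 58.6 years = 0.0873 m/yr = 87.3 m/kyr

87.3 m/kyr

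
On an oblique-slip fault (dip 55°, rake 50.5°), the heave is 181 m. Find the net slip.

dip-slip = heave / cos(dip) = 181 / cos(55°) = 315.6 m
net slip = dip-slip / sin(rake) = 315.6 / sin(50.5°) = 409 m

409 m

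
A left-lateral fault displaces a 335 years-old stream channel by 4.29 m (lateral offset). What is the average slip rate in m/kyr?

rate = 4.29 m / 335 years = 0.0128 m/yr = 12.8 m/kyr

12.8 m/kyr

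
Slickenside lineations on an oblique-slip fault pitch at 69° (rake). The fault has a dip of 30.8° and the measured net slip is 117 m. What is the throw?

55.9 m

dip-slip = net slip × sin(rake) = 117 m × sin(69°) = 109.2 m
throw = dip-slip × sin(dip) = 109.2 × sin(30.8°) = 55.9 m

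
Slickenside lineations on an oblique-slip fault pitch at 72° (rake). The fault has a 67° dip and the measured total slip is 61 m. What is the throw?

dip-slip = net slip × sin(rake) = 61 m × sin(72°) = 58.01 m
throw = dip-slip × sin(dip) = 58.01 × sin(67°) = 53.4 m

53.4 m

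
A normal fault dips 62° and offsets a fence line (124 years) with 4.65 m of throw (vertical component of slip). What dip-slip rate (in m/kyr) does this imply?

42.5 m/kyr

dip-slip = throw / sin(dip) = 4.65 m / sin(62°) = 5.266 m
rate = 5.266 m / 124 years = 0.0425 m/yr = 42.5 m/kyr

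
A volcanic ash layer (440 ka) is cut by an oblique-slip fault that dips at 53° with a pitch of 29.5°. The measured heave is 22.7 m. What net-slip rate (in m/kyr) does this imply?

0.174 m/kyr

dip-slip = heave / cos(dip) = 22.7 / cos(53°) = 37.72 m
net slip = dip-slip / sin(rake) = 37.72 / sin(29.5°) = 76.60 m
rate = 76.60 m / 440 ka = 0.000174 m/yr = 0.174 m/kyr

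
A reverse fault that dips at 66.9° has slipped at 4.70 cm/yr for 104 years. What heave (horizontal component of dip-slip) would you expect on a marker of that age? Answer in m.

1.92 m

dip-slip = rate × time = 4.70 cm/yr × 104 years = 4.888 m
heave = dip-slip × cos(dip) = 4.888 × cos(66.9°) = 1.92 m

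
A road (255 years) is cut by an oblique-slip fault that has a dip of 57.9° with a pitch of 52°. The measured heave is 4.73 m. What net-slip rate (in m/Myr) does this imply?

44300 m/Myr

dip-slip = heave / cos(dip) = 4.73 / cos(57.9°) = 8.901 m
net slip = dip-slip / sin(rake) = 8.901 / sin(52°) = 11.30 m
rate = 11.30 m / 255 years = 0.0443 m/yr = 44300 m/Myr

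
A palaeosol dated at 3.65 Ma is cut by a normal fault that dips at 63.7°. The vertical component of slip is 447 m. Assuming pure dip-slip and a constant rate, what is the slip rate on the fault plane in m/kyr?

0.137 m/kyr

dip-slip = throw / sin(dip) = 447 m / sin(63.7°) = 498.6 m
rate = 498.6 m / 3.65 Ma = 0.000137 m/yr = 0.137 m/kyr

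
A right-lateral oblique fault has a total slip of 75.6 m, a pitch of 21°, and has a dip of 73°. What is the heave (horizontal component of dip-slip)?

7.92 m

dip-slip = net slip × sin(rake) = 75.6 m × sin(21°) = 27.09 m
heave = dip-slip × cos(dip) = 27.09 × cos(73°) = 7.92 m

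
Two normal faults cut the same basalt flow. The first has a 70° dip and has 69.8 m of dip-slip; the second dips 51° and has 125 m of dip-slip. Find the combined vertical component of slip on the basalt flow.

throw_A = 69.8 × sin(70°) = 65.59 m
throw_B = 125 × sin(51°) = 97.14 m
total = 65.59 + 97.14 = 163 m

163 m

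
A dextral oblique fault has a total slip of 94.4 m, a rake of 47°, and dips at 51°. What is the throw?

53.7 m

dip-slip = net slip × sin(rake) = 94.4 m × sin(47°) = 69.04 m
throw = dip-slip × sin(dip) = 69.04 × sin(51°) = 53.7 m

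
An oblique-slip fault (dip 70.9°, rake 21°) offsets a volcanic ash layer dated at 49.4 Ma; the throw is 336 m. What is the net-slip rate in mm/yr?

dip-slip = throw / sin(dip) = 336 / sin(70.9°) = 355.6 m
net slip = dip-slip / sin(rake) = 355.6 / sin(21°) = 992.2 m
rate = 992.2 m / 49.4 Ma = 0.0000201 m/yr = 0.0201 mm/yr

0.0201 mm/yr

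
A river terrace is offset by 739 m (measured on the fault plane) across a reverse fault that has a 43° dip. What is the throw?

504 m

throw = dip-slip × sin(dip) = 739 m × sin(43°) = 504 m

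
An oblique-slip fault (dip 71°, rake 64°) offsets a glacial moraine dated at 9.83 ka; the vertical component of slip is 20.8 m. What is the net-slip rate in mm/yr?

dip-slip = throw / sin(dip) = 20.8 / sin(71°) = 22 m
net slip = dip-slip / sin(rake) = 22 / sin(64°) = 24.48 m
rate = 24.48 m / 9.83 ka = 0.00249 m/yr = 2.49 mm/yr

2.49 mm/yr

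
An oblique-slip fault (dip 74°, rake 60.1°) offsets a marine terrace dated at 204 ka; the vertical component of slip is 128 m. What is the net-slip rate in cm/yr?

dip-slip = throw / sin(dip) = 128 / sin(74°) = 133.2 m
net slip = dip-slip / sin(rake) = 133.2 / sin(60.1°) = 153.6 m
rate = 153.6 m / 204 ka = 0.000753 m/yr = 0.0753 cm/yr

0.0753 cm/yr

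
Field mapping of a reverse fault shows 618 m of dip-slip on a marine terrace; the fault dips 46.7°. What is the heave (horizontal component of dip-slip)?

424 m

heave = dip-slip × cos(dip) = 618 m × cos(46.7°) = 424 m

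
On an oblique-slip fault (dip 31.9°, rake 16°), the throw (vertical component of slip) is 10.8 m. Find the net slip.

74.1 m

dip-slip = throw / sin(dip) = 10.8 / sin(31.9°) = 20.44 m
net slip = dip-slip / sin(rake) = 20.44 / sin(16°) = 74.1 m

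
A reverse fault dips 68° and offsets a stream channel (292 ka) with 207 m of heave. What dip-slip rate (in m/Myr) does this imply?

1890 m/Myr

dip-slip = heave / cos(dip) = 207 m / cos(68°) = 552.6 m
rate = 552.6 m / 292 ka = 0.00189 m/yr = 1890 m/Myr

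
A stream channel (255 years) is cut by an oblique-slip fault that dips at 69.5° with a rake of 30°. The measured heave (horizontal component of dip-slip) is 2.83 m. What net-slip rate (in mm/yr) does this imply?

dip-slip = heave / cos(dip) = 2.83 / cos(69.5°) = 8.081 m
net slip = dip-slip / sin(rake) = 8.081 / sin(30°) = 16.16 m
rate = 16.16 m / 255 years = 0.0634 m/yr = 63.4 mm/yr

63.4 mm/yr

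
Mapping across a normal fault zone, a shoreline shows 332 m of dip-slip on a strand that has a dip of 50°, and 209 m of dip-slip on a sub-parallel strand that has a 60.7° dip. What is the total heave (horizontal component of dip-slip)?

316 m

heave_A = 332 × cos(50°) = 213.4 m
heave_B = 209 × cos(60.7°) = 102.3 m
total = 213.4 + 102.3 = 316 m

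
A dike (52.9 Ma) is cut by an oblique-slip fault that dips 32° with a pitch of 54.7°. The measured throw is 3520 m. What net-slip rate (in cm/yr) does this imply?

dip-slip = throw / sin(dip) = 3520 / sin(32°) = 6643 m
net slip = dip-slip / sin(rake) = 6643 / sin(54.7°) = 8139 m
rate = 8139 m / 52.9 Ma = 0.000154 m/yr = 0.0154 cm/yr

0.0154 cm/yr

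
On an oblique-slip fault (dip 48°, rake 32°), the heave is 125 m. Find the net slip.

dip-slip = heave / cos(dip) = 125 / cos(48°) = 186.8 m
net slip = dip-slip / sin(rake) = 186.8 / sin(32°) = 353 m

353 m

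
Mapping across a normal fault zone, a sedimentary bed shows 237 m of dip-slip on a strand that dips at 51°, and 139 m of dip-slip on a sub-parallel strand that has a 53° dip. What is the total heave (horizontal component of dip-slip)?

heave_A = 237 × cos(51°) = 149.1 m
heave_B = 139 × cos(53°) = 83.65 m
total = 149.1 + 83.65 = 233 m

233 m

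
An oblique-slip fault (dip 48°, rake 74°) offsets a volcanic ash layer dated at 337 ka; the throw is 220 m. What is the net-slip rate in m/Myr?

dip-slip = throw / sin(dip) = 220 / sin(48°) = 296 m
net slip = dip-slip / sin(rake) = 296 / sin(74°) = 308 m
rate = 308 m / 337 ka = 0.000914 m/yr = 914 m/Myr

914 m/Myr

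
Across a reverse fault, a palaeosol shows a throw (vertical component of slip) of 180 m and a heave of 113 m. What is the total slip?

net slip = √(throw² + heave²) = √(180² + 113²) = 213 m

213 m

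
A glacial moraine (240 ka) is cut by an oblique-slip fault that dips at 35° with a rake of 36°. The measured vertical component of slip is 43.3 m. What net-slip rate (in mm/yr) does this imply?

dip-slip = throw / sin(dip) = 43.3 / sin(35°) = 75.49 m
net slip = dip-slip / sin(rake) = 75.49 / sin(36°) = 128.4 m
rate = 128.4 m / 240 ka = 0.000535 m/yr = 0.535 mm/yr

0.535 mm/yr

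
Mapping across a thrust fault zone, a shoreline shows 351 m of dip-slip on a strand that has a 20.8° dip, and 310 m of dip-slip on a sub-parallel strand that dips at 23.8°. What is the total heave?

heave_A = 351 × cos(20.8°) = 328.1 m
heave_B = 310 × cos(23.8°) = 283.6 m
total = 328.1 + 283.6 = 612 m

612 m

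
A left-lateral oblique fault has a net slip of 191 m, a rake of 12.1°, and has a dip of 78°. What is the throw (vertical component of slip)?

39.2 m

dip-slip = net slip × sin(rake) = 191 m × sin(12.1°) = 40.04 m
throw = dip-slip × sin(dip) = 40.04 × sin(78°) = 39.2 m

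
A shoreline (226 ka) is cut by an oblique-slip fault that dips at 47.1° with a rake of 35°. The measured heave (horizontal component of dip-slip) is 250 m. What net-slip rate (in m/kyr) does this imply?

dip-slip = heave / cos(dip) = 250 / cos(47.1°) = 367.3 m
net slip = dip-slip / sin(rake) = 367.3 / sin(35°) = 640.3 m
rate = 640.3 m / 226 ka = 0.00283 m/yr = 2.83 m/kyr

2.83 m/kyr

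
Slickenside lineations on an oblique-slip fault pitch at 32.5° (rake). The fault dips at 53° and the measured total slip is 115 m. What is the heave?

dip-slip = net slip × sin(rake) = 115 m × sin(32.5°) = 61.79 m
heave = dip-slip × cos(dip) = 61.79 × cos(53°) = 37.2 m

37.2 m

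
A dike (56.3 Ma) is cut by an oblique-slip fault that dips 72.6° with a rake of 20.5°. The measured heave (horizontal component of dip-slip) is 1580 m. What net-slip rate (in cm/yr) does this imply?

dip-slip = heave / cos(dip) = 1580 / cos(72.6°) = 5284 m
net slip = dip-slip / sin(rake) = 5284 / sin(20.5°) = 15090 m
rate = 15090 m / 56.3 Ma = 0.000268 m/yr = 0.0268 cm/yr

0.0268 cm/yr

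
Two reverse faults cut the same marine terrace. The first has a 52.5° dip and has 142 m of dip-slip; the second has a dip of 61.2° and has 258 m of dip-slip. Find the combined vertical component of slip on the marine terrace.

339 m

throw_A = 142 × sin(52.5°) = 112.7 m
throw_B = 258 × sin(61.2°) = 226.1 m
total = 112.7 + 226.1 = 339 m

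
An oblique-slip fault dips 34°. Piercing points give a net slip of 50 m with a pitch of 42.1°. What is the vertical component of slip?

18.7 m

dip-slip = net slip × sin(rake) = 50 m × sin(42.1°) = 33.52 m
throw = dip-slip × sin(dip) = 33.52 × sin(34°) = 18.7 m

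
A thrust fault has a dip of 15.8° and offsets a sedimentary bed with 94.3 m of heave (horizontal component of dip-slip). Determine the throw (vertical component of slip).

26.7 m

throw = heave × tan(dip) = 94.3 × tan(15.8°) = 26.7 m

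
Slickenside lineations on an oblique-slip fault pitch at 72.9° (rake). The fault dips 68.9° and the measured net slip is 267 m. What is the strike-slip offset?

78.5 m

strike-slip = net slip × cos(rake) = 267 m × cos(72.9°) = 78.5 m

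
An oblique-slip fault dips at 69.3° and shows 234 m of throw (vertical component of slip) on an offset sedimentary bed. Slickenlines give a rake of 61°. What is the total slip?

dip-slip = throw / sin(dip) = 234 / sin(69.3°) = 250.1 m
net slip = dip-slip / sin(rake) = 250.1 / sin(61°) = 286 m

286 m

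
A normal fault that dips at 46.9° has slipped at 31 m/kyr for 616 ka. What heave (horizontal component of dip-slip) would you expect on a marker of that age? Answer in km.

13 km

dip-slip = rate × time = 31 m/kyr × 616 ka = 19100 m
heave = dip-slip × cos(dip) = 19100 × cos(46.9°) = 13000 m = 13 km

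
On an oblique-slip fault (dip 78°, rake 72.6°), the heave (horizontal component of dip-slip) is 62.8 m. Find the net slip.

317 m

dip-slip = heave / cos(dip) = 62.8 / cos(78°) = 302.1 m
net slip = dip-slip / sin(rake) = 302.1 / sin(72.6°) = 317 m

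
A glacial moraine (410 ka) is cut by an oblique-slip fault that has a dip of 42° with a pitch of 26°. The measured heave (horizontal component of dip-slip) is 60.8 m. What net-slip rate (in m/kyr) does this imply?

dip-slip = heave / cos(dip) = 60.8 / cos(42°) = 81.81 m
net slip = dip-slip / sin(rake) = 81.81 / sin(26°) = 186.6 m
rate = 186.6 m / 410 ka = 0.000455 m/yr = 0.455 m/kyr

0.455 m/kyr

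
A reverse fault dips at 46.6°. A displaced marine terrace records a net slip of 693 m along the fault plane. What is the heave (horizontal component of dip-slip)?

476 m

heave = dip-slip × cos(dip) = 693 m × cos(46.6°) = 476 m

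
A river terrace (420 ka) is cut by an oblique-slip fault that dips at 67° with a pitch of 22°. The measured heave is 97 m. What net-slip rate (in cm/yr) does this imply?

dip-slip = heave / cos(dip) = 97 / cos(67°) = 248.3 m
net slip = dip-slip / sin(rake) = 248.3 / sin(22°) = 662.7 m
rate = 662.7 m / 420 ka = 0.00158 m/yr = 0.158 cm/yr

0.158 cm/yr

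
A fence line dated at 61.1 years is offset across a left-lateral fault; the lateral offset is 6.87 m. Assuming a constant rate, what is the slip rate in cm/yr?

11.2 cm/yr

rate = 6.87 m / 61.1 years = 0.112 m/yr = 11.2 cm/yr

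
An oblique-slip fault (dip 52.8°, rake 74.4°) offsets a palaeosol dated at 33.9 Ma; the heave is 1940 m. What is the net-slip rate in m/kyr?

0.0983 m/kyr

dip-slip = heave / cos(dip) = 1940 / cos(52.8°) = 3209 m
net slip = dip-slip / sin(rake) = 3209 / sin(74.4°) = 3331 m
rate = 3331 m / 33.9 Ma = 0.0000983 m/yr = 0.0983 m/kyr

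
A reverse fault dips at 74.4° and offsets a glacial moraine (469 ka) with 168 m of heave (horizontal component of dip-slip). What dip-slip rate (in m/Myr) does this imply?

dip-slip = heave / cos(dip) = 168 m / cos(74.4°) = 624.7 m
rate = 624.7 m / 469 ka = 0.00133 m/yr = 1330 m/Myr

1330 m/Myr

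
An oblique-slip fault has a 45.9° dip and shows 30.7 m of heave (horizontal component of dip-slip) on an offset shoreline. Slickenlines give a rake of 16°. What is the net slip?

dip-slip = heave / cos(dip) = 30.7 / cos(45.9°) = 44.11 m
net slip = dip-slip / sin(rake) = 44.11 / sin(16°) = 160 m

160 m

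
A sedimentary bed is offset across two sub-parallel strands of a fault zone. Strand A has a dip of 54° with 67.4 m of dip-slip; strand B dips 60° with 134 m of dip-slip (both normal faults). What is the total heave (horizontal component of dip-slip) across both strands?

107 m

heave_A = 67.4 × cos(54°) = 39.62 m
heave_B = 134 × cos(60°) = 67 m
total = 39.62 + 67 = 107 m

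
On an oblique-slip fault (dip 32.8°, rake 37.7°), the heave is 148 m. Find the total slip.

288 m

dip-slip = heave / cos(dip) = 148 / cos(32.8°) = 176.1 m
net slip = dip-slip / sin(rake) = 176.1 / sin(37.7°) = 288 m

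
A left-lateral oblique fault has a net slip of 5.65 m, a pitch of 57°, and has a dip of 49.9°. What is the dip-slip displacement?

4.74 m

dip-slip = net slip × sin(rake) = 5.65 m × sin(57°) = 4.74 m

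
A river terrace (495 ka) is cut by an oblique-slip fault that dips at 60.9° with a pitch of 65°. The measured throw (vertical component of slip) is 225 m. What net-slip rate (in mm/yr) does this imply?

0.574 mm/yr

dip-slip = throw / sin(dip) = 225 / sin(60.9°) = 257.5 m
net slip = dip-slip / sin(rake) = 257.5 / sin(65°) = 284.1 m
rate = 284.1 m / 495 ka = 0.000574 m/yr = 0.574 mm/yr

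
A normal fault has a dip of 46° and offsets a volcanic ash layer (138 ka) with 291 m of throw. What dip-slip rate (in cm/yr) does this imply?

dip-slip = throw / sin(dip) = 291 m / sin(46°) = 404.5 m
rate = 404.5 m / 138 ka = 0.00293 m/yr = 0.293 cm/yr

0.293 cm/yr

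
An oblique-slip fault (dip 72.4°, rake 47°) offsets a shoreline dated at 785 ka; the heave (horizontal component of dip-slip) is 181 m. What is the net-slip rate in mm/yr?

1.04 mm/yr

dip-slip = heave / cos(dip) = 181 / cos(72.4°) = 598.6 m
net slip = dip-slip / sin(rake) = 598.6 / sin(47°) = 818.5 m
rate = 818.5 m / 785 ka = 0.00104 m/yr = 1.04 mm/yr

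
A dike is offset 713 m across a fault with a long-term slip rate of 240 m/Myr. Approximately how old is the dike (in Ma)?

2.97 Ma

age = offset / rate = 713 m / (240 m/Myr) = 2.97e+06 yr = 2.97 Ma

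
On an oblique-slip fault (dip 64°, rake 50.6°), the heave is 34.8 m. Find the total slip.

dip-slip = heave / cos(dip) = 34.8 / cos(64°) = 79.38 m
net slip = dip-slip / sin(rake) = 79.38 / sin(50.6°) = 103 m

103 m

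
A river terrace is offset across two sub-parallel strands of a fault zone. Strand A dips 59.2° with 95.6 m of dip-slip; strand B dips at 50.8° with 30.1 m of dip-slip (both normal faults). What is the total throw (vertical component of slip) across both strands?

105 m

throw_A = 95.6 × sin(59.2°) = 82.12 m
throw_B = 30.1 × sin(50.8°) = 23.33 m
total = 82.12 + 23.33 = 105 m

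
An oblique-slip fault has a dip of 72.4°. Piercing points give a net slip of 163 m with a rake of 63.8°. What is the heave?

44.2 m

dip-slip = net slip × sin(rake) = 163 m × sin(63.8°) = 146.3 m
heave = dip-slip × cos(dip) = 146.3 × cos(72.4°) = 44.2 m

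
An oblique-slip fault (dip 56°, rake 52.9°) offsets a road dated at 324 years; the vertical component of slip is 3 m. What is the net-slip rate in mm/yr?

dip-slip = throw / sin(dip) = 3 / sin(56°) = 3.619 m
net slip = dip-slip / sin(rake) = 3.619 / sin(52.9°) = 4.537 m
rate = 4.537 m / 324 years = 0.0140 m/yr = 14 mm/yr

14 mm/yr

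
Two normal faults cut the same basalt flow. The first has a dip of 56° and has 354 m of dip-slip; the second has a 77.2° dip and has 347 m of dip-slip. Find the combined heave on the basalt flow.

275 m

heave_A = 354 × cos(56°) = 198 m
heave_B = 347 × cos(77.2°) = 76.88 m
total = 198 + 76.88 = 275 m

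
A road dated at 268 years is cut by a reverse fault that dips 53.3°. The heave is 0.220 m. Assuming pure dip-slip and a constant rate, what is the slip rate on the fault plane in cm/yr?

dip-slip = heave / cos(dip) = 0.220 m / cos(53.3°) = 0.3681 m
rate = 0.3681 m / 268 years = 0.00137 m/yr = 0.137 cm/yr

0.137 cm/yr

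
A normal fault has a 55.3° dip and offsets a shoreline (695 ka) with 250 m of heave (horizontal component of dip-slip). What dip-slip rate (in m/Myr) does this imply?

632 m/Myr

dip-slip = heave / cos(dip) = 250 m / cos(55.3°) = 439.2 m
rate = 439.2 m / 695 ka = 0.000632 m/yr = 632 m/Myr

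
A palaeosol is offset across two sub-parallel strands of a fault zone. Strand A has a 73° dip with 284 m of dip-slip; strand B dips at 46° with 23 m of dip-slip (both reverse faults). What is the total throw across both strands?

throw_A = 284 × sin(73°) = 271.6 m
throw_B = 23 × sin(46°) = 16.54 m
total = 271.6 + 16.54 = 288 m

288 m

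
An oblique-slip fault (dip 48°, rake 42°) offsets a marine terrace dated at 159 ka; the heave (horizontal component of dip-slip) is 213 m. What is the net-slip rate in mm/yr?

2.99 mm/yr

dip-slip = heave / cos(dip) = 213 / cos(48°) = 318.3 m
net slip = dip-slip / sin(rake) = 318.3 / sin(42°) = 475.7 m
rate = 475.7 m / 159 ka = 0.00299 m/yr = 2.99 mm/yr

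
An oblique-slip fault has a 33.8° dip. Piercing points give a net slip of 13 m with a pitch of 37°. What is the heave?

6.50 m

dip-slip = net slip × sin(rake) = 13 m × sin(37°) = 7.824 m
heave = dip-slip × cos(dip) = 7.824 × cos(33.8°) = 6.50 m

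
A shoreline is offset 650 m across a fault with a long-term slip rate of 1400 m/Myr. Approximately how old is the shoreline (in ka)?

464 ka

age = offset / rate = 650 m / (1400 m/Myr) = 464000 yr = 464 ka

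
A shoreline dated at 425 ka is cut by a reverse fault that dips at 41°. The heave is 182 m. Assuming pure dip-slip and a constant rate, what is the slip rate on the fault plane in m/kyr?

dip-slip = heave / cos(dip) = 182 m / cos(41°) = 241.2 m
rate = 241.2 m / 425 ka = 0.000567 m/yr = 0.567 m/kyr

0.567 m/kyr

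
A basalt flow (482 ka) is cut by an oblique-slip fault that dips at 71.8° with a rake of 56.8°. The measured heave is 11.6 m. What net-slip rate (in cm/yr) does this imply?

0.00921 cm/yr

dip-slip = heave / cos(dip) = 11.6 / cos(71.8°) = 37.14 m
net slip = dip-slip / sin(rake) = 37.14 / sin(56.8°) = 44.38 m
rate = 44.38 m / 482 ka = 0.0000921 m/yr = 0.00921 cm/yr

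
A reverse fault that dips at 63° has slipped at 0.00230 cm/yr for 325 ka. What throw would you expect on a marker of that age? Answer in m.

dip-slip = rate × time = 0.00230 cm/yr × 325 ka = 7.475 m
throw = dip-slip × sin(dip) = 7.475 × sin(63°) = 6.66 m

6.66 m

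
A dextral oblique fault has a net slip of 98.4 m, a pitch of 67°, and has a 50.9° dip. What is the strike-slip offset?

38.4 m

strike-slip = net slip × cos(rake) = 98.4 m × cos(67°) = 38.4 m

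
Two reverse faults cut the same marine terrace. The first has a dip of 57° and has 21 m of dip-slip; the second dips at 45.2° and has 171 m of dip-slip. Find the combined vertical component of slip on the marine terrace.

139 m

throw_A = 21 × sin(57°) = 17.61 m
throw_B = 171 × sin(45.2°) = 121.3 m
total = 17.61 + 121.3 = 139 m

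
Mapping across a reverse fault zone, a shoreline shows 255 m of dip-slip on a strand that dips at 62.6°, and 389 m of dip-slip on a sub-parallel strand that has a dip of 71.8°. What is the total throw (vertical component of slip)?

596 m

throw_A = 255 × sin(62.6°) = 226.4 m
throw_B = 389 × sin(71.8°) = 369.5 m
total = 226.4 + 369.5 = 596 m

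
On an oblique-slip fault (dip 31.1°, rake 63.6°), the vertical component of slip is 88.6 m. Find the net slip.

dip-slip = throw / sin(dip) = 88.6 / sin(31.1°) = 171.5 m
net slip = dip-slip / sin(rake) = 171.5 / sin(63.6°) = 191 m

191 m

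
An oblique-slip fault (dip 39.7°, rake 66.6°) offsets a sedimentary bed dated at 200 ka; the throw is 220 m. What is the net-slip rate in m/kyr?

dip-slip = throw / sin(dip) = 220 / sin(39.7°) = 344.4 m
net slip = dip-slip / sin(rake) = 344.4 / sin(66.6°) = 375.3 m
rate = 375.3 m / 200 ka = 0.00188 m/yr = 1.88 m/kyr

1.88 m/kyr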